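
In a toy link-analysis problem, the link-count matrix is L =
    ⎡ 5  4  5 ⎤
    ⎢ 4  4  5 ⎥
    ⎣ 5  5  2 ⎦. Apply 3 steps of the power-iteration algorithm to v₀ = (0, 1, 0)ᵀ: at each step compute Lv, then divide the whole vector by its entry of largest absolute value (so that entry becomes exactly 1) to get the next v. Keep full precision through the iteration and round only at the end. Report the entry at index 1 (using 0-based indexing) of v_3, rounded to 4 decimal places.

0.9221

Lv0 = (4.00000, 4.00000, 5.00000); divide by 5.00000 → v1 = (0.80000, 0.80000, 1.00000)
Lv1 = (12.20000, 11.40000, 10.00000); divide by 12.20000 → v2 = (1.00000, 0.93443, 0.81967)
Lv2 = (12.83607, 11.83607, 11.31148); divide by 12.83607 → v3 = (1.00000, 0.92209, 0.88123)
Requested entry of v3: 722/783 = 0.9221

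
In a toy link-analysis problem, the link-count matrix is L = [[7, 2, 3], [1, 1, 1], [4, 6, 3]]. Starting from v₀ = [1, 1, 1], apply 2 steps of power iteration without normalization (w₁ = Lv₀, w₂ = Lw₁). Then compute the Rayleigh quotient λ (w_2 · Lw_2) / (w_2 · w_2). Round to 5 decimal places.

w1 = Lv₀ = (12, 3, 13)
w2 = Lw1 = (129, 28, 105)
Lw2 = (1274, 262, 999)
w2·Lw2 = 129·1274 + 28·262 + 105·999 = 276577; w2·w2 = 129·129 + 28·28 + 105·105 = 28450
λ ≈ 276577/28450 = 9.72151

λ ≈ 9.72151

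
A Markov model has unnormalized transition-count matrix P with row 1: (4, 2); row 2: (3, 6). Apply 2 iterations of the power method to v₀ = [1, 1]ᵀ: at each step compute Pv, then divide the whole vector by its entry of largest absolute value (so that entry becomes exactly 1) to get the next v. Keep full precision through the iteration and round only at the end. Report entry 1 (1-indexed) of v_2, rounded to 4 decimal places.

0.5833

Pv0 = (6.00000, 9.00000); divide by 9.00000 → v1 = (0.66667, 1.00000)
Pv1 = (4.66667, 8.00000); divide by 8.00000 → v2 = (0.58333, 1.00000)
Requested entry of v2: 42/72 = 0.5833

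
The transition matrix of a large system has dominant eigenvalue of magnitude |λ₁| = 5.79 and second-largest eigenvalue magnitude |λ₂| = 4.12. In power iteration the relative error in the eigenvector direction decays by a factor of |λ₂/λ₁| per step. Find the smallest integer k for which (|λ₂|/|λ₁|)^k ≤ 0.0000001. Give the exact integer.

|λ₂/λ₁| = 4.12/5.79 = 0.71157
Need k ≥ ln(0.0000001) / ln(0.71157) = -16.1181 / -0.3403 ≈ 47.367
Smallest integer k satisfying the bound: 48

48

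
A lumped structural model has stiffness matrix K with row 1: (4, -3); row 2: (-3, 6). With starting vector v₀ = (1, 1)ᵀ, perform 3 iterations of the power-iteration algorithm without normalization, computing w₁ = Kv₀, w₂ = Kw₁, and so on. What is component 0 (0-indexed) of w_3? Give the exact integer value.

w1 = Kv₀ = (4·1 + (-3)·1; (-3)·1 + 6·1) = (1, 3)
w2 = Kw1 = (4·1 + (-3)·3; (-3)·1 + 6·3) = (-5, 15)
w3 = Kw2 = (-65, 105)
The requested component of w3 is -65.

-65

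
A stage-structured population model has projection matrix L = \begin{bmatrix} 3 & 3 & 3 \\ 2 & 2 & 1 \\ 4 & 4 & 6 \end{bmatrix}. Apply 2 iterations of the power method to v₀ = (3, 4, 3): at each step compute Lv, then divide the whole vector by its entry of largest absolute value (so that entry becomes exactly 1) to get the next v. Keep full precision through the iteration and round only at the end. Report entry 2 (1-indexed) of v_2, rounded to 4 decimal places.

0.3017

Lv0 = (30.00000, 17.00000, 46.00000); divide by 46.00000 → v1 = (0.65217, 0.36957, 1.00000)
Lv1 = (6.06522, 3.04348, 10.08696); divide by 10.08696 → v2 = (0.60129, 0.30172, 1.00000)
Requested entry of v2: 140/464 = 0.3017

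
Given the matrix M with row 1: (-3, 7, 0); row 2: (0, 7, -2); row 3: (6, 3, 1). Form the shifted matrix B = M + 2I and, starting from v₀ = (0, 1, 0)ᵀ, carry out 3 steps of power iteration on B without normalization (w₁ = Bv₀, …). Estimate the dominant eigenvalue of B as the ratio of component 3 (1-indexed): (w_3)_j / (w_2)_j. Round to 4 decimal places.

B = M + 2I has rows (-1, 7, 0); (0, 9, -2); (6, 3, 3)
w1 = Bv₀ = ((-1)·0 + 7·1 + 0·0; 0·0 + 9·1 + (-2)·0; 6·0 + 3·1 + 3·0) = (7, 9, 3)
w2 = Bw1 = ((-1)·7 + 7·9 + 0·3; 0·7 + 9·9 + (-2)·3; 6·7 + 3·9 + 3·3) = (56, 75, 78)
w3 = Bw2 = (469, 519, 795)
Ratio: 795/78 = 10.1923

10.1923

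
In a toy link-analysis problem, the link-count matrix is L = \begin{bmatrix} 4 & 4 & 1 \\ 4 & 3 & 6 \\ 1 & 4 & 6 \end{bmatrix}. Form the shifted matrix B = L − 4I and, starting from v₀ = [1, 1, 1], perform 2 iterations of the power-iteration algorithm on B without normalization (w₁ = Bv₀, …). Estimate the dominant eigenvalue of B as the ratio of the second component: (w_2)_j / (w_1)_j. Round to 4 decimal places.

B = L − 4I has rows (0, 4, 1); (4, -1, 6); (1, 4, 2)
w1 = Bv₀ = (0·1 + 4·1 + 1·1; 4·1 + (-1)·1 + 6·1; 1·1 + 4·1 + 2·1) = (5, 9, 7)
w2 = Bw1 = (0·5 + 4·9 + 1·7; 4·5 + (-1)·9 + 6·7; 1·5 + 4·9 + 2·7) = (43, 53, 55)
Ratio: 53/9 = 5.8889

5.8889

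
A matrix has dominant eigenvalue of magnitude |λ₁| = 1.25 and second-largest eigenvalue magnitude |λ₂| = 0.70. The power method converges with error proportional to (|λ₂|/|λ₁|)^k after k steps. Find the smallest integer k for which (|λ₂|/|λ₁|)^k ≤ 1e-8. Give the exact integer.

32

|λ₂/λ₁| = 0.70/1.25 = 0.56000
Need k ≥ ln(1e-8) / ln(0.56000) = -18.4207 / -0.5798 ≈ 31.770
Smallest integer k satisfying the bound: 32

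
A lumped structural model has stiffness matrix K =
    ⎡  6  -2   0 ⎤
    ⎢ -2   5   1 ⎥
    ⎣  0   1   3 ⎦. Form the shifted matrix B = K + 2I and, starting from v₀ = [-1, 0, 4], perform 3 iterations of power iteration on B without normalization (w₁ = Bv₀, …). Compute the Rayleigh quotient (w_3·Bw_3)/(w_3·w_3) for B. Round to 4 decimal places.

B = K + 2I has rows (8, -2, 0); (-2, 7, 1); (0, 1, 5)
w1 = Bv₀ = (-8, 6, 20)
w2 = Bw1 = (-76, 78, 106)
w3 = Bw2 = (-764, 804, 608)
Bw3 = (-7720, 7764, 3844)
w3·Bw3 = 14477488; w3·w3 = 1599776; μ ≈ 14477488/1599776 = 9.0497

μ ≈ 9.0497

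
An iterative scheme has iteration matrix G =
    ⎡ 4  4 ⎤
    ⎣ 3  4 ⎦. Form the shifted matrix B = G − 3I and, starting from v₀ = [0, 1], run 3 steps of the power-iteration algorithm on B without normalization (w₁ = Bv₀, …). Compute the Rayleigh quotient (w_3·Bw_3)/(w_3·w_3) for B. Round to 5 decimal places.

B = G − 3I has rows (1, 4); (3, 1)
w1 = Bv₀ = (1·0 + 4·1; 3·0 + 1·1) = (4, 1)
w2 = Bw1 = (1·4 + 4·1; 3·4 + 1·1) = (8, 13)
w3 = Bw2 = (60, 37)
Bw3 = (208, 217)
w3·Bw3 = 20509; w3·w3 = 4969; μ ≈ 20509/4969 = 4.12739

μ ≈ 4.12739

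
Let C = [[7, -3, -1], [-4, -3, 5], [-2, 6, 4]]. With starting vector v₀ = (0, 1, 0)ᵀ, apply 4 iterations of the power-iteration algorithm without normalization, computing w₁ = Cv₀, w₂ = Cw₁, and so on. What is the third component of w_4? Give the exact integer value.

w1 = Cv₀ = (7·0 + (-3)·1 + (-1)·0; (-4)·0 + (-3)·1 + 5·0; (-2)·0 + 6·1 + 4·0) = (-3, -3, 6)
w2 = Cw1 = (7·(-3) + (-3)·(-3) + (-1)·6; (-4)·(-3) + (-3)·(-3) + 5·6; (-2)·(-3) + 6·(-3) + 4·6) = (-18, 51, 12)
w3 = Cw2 = (-291, -21, 390)
w4 = Cw3 = (-2364, 3177, 2016)
The requested component of w4 is 2016.

2016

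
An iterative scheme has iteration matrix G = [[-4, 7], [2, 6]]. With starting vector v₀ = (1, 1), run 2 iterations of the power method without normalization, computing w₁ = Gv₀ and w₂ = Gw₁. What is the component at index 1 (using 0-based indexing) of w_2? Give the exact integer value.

w1 = Gv₀ = ((-4)·1 + 7·1; 2·1 + 6·1) = (3, 8)
w2 = Gw1 = ((-4)·3 + 7·8; 2·3 + 6·8) = (44, 54)
The requested component of w2 is 54.

54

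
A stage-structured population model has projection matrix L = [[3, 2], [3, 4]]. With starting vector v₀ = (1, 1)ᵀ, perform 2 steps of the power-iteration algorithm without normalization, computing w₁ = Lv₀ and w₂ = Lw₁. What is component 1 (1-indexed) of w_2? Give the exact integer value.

w1 = Lv₀ = (3·1 + 2·1; 3·1 + 4·1) = (5, 7)
w2 = Lw1 = (3·5 + 2·7; 3·5 + 4·7) = (29, 43)
The requested component of w2 is 29.

29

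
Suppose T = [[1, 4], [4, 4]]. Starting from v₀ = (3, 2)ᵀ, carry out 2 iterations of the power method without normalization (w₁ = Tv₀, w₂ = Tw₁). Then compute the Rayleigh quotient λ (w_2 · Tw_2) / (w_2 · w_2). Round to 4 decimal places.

w1 = Tv₀ = (11, 20)
w2 = Tw1 = (91, 124)
Tw2 = (587, 860)
w2·Tw2 = 91·587 + 124·860 = 160057; w2·w2 = 91·91 + 124·124 = 23657
λ ≈ 160057/23657 = 6.7657

6.7657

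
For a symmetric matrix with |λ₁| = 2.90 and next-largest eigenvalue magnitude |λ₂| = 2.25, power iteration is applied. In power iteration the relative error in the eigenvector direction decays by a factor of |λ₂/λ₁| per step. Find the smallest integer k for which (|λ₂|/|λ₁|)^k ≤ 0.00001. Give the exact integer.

46

|λ₂/λ₁| = 2.25/2.90 = 0.77586
Need k ≥ ln(0.00001) / ln(0.77586) = -11.5129 / -0.2538 ≈ 45.366
Smallest integer k satisfying the bound: 46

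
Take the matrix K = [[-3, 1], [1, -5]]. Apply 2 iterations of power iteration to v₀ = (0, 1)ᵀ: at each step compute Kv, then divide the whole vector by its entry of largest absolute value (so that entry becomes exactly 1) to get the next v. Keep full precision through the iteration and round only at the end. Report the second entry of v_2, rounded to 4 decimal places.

Kv0 = (1.00000, -5.00000); divide by -5.00000 → v1 = (-0.20000, 1.00000)
Kv1 = (1.60000, -5.20000); divide by -5.20000 → v2 = (-0.30769, 1.00000)
Requested entry of v2: 26/26 = 1.0000

1.0000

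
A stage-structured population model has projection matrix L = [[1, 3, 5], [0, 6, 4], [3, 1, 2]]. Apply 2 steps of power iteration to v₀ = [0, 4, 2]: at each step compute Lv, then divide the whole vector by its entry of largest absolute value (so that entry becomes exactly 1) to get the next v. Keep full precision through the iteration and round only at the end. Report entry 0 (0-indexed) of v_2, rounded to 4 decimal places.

0.7054

Lv0 = (22.00000, 32.00000, 8.00000); divide by 32.00000 → v1 = (0.68750, 1.00000, 0.25000)
Lv1 = (4.93750, 7.00000, 3.56250); divide by 7.00000 → v2 = (0.70536, 1.00000, 0.50893)
Requested entry of v2: 158/224 = 0.7054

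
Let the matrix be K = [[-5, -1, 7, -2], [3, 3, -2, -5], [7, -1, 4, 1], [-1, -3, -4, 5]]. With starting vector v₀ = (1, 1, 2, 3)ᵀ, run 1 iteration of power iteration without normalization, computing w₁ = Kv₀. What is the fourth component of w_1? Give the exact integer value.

w1 = Kv₀ = (2, -13, 17, 3)
The requested component of w1 is 3.

3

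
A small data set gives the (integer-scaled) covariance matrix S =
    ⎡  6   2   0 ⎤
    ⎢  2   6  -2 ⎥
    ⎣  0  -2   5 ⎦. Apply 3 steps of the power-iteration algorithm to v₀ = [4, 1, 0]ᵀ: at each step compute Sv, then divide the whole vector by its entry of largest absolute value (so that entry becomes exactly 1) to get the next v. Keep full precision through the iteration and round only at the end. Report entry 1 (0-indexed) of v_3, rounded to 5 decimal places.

Sv0 = (26.000000, 14.000000, -2.000000); divide by 26.000000 → v1 = (1.000000, 0.538462, -0.076923)
Sv1 = (7.076923, 5.384615, -1.461538); divide by 7.076923 → v2 = (1.000000, 0.760870, -0.206522)
Sv2 = (7.521739, 6.978261, -2.554348); divide by 7.521739 → v3 = (1.000000, 0.927746, -0.339595)
Requested entry of v3: 1284/1384 = 0.92775

0.92775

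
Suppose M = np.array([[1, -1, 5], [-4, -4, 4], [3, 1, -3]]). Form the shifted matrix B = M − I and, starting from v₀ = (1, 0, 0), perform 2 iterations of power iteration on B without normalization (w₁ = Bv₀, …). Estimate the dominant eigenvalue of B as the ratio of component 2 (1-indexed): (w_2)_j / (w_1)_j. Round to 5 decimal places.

B = M − I has rows (0, -1, 5); (-4, -5, 4); (3, 1, -4)
w1 = Bv₀ = (0, -4, 3)
w2 = Bw1 = (19, 32, -16)
Ratio: 32/-4 = -8.00000

-8.00000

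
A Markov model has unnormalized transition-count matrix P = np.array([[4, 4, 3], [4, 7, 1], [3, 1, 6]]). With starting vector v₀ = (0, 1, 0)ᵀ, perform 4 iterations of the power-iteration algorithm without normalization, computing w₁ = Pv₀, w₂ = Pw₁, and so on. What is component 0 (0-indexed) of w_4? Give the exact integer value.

w1 = Pv₀ = (4·0 + 4·1 + 3·0; 4·0 + 7·1 + 1·0; 3·0 + 1·1 + 6·0) = (4, 7, 1)
w2 = Pw1 = (4·4 + 4·7 + 3·1; 4·4 + 7·7 + 1·1; 3·4 + 1·7 + 6·1) = (47, 66, 25)
w3 = Pw2 = (527, 675, 357)
w4 = Pw3 = (5879, 7190, 4398)
The requested component of w4 is 5879.

5879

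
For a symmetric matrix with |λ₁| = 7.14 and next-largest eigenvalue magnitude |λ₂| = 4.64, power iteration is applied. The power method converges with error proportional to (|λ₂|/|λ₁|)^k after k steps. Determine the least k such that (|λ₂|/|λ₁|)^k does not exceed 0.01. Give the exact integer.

11

|λ₂/λ₁| = 4.64/7.14 = 0.64986
Need k ≥ ln(0.01) / ln(0.64986) = -4.6052 / -0.4310 ≈ 10.685
Smallest integer k satisfying the bound: 11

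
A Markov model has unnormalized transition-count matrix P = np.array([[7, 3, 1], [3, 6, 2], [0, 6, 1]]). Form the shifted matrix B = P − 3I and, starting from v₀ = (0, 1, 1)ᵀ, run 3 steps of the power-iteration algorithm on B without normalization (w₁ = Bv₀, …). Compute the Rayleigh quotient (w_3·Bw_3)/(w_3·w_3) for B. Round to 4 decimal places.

μ ≈ 7.4200

B = P − 3I has rows (4, 3, 1); (3, 3, 2); (0, 6, -2)
w1 = Bv₀ = (4, 5, 4)
w2 = Bw1 = (35, 35, 22)
w3 = Bw2 = (267, 254, 166)
Bw3 = (1996, 1895, 1192)
w3·Bw3 = 1212134; w3·w3 = 163361; μ ≈ 1212134/163361 = 7.4200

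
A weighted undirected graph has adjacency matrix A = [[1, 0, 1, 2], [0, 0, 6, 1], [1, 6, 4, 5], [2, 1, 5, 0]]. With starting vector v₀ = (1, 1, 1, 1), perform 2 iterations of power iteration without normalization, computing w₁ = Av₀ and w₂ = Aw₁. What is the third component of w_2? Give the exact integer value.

w1 = Av₀ = (4, 7, 16, 8)
w2 = Aw1 = (36, 104, 150, 95)
The requested component of w2 is 150.

150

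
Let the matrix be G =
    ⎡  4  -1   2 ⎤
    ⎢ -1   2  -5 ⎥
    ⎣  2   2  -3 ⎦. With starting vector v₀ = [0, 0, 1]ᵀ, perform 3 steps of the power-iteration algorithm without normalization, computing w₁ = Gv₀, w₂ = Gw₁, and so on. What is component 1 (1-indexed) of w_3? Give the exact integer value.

31

w1 = Gv₀ = (2, -5, -3)
w2 = Gw1 = (7, 3, 3)
w3 = Gw2 = (31, -16, 11)
The requested component of w3 is 31.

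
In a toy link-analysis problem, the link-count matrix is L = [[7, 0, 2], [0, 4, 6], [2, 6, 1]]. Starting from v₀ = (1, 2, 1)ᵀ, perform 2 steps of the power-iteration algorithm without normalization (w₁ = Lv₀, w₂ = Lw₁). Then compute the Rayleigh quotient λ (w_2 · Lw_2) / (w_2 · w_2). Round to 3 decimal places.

9.346

w1 = Lv₀ = (7·1 + 0·2 + 2·1; 0·1 + 4·2 + 6·1; 2·1 + 6·2 + 1·1) = (9, 14, 15)
w2 = Lw1 = (7·9 + 0·14 + 2·15; 0·9 + 4·14 + 6·15; 2·9 + 6·14 + 1·15) = (93, 146, 117)
Lw2 = (885, 1286, 1179)
w2·Lw2 = 93·885 + 146·1286 + 117·1179 = 408004; w2·w2 = 93·93 + 146·146 + 117·117 = 43654
λ ≈ 408004/43654 = 9.346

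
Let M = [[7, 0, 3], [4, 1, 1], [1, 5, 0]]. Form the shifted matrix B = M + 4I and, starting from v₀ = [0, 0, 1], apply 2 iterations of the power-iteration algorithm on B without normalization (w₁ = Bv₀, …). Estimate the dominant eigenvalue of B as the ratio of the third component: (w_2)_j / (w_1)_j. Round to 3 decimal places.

B = M + 4I has rows (11, 0, 3); (4, 5, 1); (1, 5, 4)
w1 = Bv₀ = (3, 1, 4)
w2 = Bw1 = (45, 21, 24)
Ratio: 24/4 = 6.000

μ ≈ 6.000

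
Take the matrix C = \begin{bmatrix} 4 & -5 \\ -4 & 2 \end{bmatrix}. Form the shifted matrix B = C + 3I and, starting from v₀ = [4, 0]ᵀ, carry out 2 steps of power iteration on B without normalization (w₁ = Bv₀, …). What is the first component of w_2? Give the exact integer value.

B = C + 3I has rows (7, -5); (-4, 5)
w1 = Bv₀ = (28, -16)
w2 = Bw1 = (276, -192)
Requested component of w2: 276

276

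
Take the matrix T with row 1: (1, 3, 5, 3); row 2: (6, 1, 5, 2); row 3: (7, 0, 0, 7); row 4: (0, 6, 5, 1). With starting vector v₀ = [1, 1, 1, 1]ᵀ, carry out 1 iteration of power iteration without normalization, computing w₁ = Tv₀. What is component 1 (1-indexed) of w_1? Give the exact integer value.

w1 = Tv₀ = (12, 14, 14, 12)
The requested component of w1 is 12.

12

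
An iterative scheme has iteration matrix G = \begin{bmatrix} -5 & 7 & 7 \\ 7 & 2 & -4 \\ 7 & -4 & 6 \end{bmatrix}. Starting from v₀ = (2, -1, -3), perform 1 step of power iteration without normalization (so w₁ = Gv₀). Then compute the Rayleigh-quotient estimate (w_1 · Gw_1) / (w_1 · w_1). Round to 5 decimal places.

λ ≈ -9.32475

w1 = Gv₀ = ((-5)·2 + 7·(-1) + 7·(-3); 7·2 + 2·(-1) + (-4)·(-3); 7·2 + (-4)·(-1) + 6·(-3)) = (-38, 24, 0)
Gw1 = (358, -218, -362)
w1·Gw1 = (-38)·358 + 24·(-218) + 0·(-362) = -18836; w1·w1 = (-38)·(-38) + 24·24 + 0·0 = 2020
λ ≈ -18836/2020 = -9.32475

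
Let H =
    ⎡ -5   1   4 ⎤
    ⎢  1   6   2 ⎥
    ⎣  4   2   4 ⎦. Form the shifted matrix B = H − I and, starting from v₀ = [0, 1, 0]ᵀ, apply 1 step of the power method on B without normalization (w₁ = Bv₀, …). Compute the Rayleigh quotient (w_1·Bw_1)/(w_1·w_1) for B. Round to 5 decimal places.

μ ≈ 6.56667

B = H − I has rows (-6, 1, 4); (1, 5, 2); (4, 2, 3)
w1 = Bv₀ = (1, 5, 2)
Bw1 = (7, 30, 20)
w1·Bw1 = 197; w1·w1 = 30; μ ≈ 197/30 = 6.56667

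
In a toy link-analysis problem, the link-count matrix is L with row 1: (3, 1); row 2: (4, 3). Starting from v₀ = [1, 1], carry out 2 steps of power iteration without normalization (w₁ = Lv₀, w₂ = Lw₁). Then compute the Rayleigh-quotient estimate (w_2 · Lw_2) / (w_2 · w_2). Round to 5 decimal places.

w1 = Lv₀ = (3·1 + 1·1; 4·1 + 3·1) = (4, 7)
w2 = Lw1 = (3·4 + 1·7; 4·4 + 3·7) = (19, 37)
Lw2 = (94, 187)
w2·Lw2 = 19·94 + 37·187 = 8705; w2·w2 = 19·19 + 37·37 = 1730
λ ≈ 8705/1730 = 5.03179

λ ≈ 5.03179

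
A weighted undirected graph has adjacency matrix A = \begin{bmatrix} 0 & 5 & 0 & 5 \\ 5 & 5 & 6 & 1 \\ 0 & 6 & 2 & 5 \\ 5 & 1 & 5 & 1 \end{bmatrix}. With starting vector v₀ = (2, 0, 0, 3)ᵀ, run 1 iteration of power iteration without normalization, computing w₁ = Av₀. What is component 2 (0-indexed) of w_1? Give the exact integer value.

w1 = Av₀ = (15, 13, 15, 13)
The requested component of w1 is 15.

15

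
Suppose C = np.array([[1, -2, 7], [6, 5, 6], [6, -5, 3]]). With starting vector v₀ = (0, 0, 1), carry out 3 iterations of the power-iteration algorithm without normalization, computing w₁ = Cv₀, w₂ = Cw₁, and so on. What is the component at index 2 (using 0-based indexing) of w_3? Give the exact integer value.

w1 = Cv₀ = (1·0 + (-2)·0 + 7·1; 6·0 + 5·0 + 6·1; 6·0 + (-5)·0 + 3·1) = (7, 6, 3)
w2 = Cw1 = (1·7 + (-2)·6 + 7·3; 6·7 + 5·6 + 6·3; 6·7 + (-5)·6 + 3·3) = (16, 90, 21)
w3 = Cw2 = (-17, 672, -291)
The requested component of w3 is -291.

-291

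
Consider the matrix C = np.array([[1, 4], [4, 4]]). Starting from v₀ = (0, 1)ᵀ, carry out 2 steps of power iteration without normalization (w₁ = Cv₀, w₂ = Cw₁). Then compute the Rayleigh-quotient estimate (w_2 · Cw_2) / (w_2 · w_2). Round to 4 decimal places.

λ ≈ 6.7528

w1 = Cv₀ = (1·0 + 4·1; 4·0 + 4·1) = (4, 4)
w2 = Cw1 = (1·4 + 4·4; 4·4 + 4·4) = (20, 32)
Cw2 = (148, 208)
w2·Cw2 = 20·148 + 32·208 = 9616; w2·w2 = 20·20 + 32·32 = 1424
λ ≈ 9616/1424 = 6.7528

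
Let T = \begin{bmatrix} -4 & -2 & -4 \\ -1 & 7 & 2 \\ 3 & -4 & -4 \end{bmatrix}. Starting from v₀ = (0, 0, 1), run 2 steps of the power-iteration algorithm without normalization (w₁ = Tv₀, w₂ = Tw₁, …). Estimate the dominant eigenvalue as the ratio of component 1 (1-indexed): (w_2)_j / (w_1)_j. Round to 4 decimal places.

w1 = Tv₀ = ((-4)·0 + (-2)·0 + (-4)·1; (-1)·0 + 7·0 + 2·1; 3·0 + (-4)·0 + (-4)·1) = (-4, 2, -4)
w2 = Tw1 = ((-4)·(-4) + (-2)·2 + (-4)·(-4); (-1)·(-4) + 7·2 + 2·(-4); 3·(-4) + (-4)·2 + (-4)·(-4)) = (28, 10, -4)
Ratio at component: 28 / -4 = -7.0000

λ ≈ -7.0000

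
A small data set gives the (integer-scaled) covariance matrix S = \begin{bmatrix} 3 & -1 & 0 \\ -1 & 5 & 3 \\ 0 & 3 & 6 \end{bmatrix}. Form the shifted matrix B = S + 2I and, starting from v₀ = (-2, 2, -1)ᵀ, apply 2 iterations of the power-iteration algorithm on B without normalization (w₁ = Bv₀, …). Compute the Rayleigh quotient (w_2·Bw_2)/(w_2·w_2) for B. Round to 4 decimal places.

B = S + 2I has rows (5, -1, 0); (-1, 7, 3); (0, 3, 8)
w1 = Bv₀ = (-12, 13, -2)
w2 = Bw1 = (-73, 97, 23)
Bw2 = (-462, 821, 475)
w2·Bw2 = 124288; w2·w2 = 15267; μ ≈ 124288/15267 = 8.1410

μ ≈ 8.1410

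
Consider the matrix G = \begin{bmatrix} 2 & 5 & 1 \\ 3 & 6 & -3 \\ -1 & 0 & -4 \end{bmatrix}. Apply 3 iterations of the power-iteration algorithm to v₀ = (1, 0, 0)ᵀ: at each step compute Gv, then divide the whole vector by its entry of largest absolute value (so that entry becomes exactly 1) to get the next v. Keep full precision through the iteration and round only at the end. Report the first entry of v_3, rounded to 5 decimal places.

0.82381

Gv0 = (2.000000, 3.000000, -1.000000); divide by 3.000000 → v1 = (0.666667, 1.000000, -0.333333)
Gv1 = (6.000000, 9.000000, 0.666667); divide by 9.000000 → v2 = (0.666667, 1.000000, 0.074074)
Gv2 = (6.407407, 7.777778, -0.962963); divide by 7.777778 → v3 = (0.823810, 1.000000, -0.123810)
Requested entry of v3: 173/210 = 0.82381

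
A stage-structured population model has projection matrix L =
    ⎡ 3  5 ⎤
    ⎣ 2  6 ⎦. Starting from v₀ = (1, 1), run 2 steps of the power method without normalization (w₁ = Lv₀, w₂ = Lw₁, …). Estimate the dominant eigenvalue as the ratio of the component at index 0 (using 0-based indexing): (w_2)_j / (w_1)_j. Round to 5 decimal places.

λ ≈ 8.00000

w1 = Lv₀ = (3·1 + 5·1; 2·1 + 6·1) = (8, 8)
w2 = Lw1 = (3·8 + 5·8; 2·8 + 6·8) = (64, 64)
Ratio at component: 64 / 8 = 8.00000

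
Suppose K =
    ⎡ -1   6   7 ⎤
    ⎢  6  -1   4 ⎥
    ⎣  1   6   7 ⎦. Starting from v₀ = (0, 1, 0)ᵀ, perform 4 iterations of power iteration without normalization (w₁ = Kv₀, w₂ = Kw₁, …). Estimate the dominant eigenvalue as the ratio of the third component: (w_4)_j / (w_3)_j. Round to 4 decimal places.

w1 = Kv₀ = ((-1)·0 + 6·1 + 7·0; 6·0 + (-1)·1 + 4·0; 1·0 + 6·1 + 7·0) = (6, -1, 6)
w2 = Kw1 = ((-1)·6 + 6·(-1) + 7·6; 6·6 + (-1)·(-1) + 4·6; 1·6 + 6·(-1) + 7·6) = (30, 61, 42)
w3 = Kw2 = (630, 287, 690)
w4 = Kw3 = (5922, 6253, 7182)
Ratio at component: 7182 / 690 = 10.4087

λ ≈ 10.4087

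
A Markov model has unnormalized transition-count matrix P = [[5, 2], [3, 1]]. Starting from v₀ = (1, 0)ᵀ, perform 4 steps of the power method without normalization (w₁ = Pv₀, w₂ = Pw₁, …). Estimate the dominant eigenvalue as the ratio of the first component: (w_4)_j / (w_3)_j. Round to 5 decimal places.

w1 = Pv₀ = (5·1 + 2·0; 3·1 + 1·0) = (5, 3)
w2 = Pw1 = (5·5 + 2·3; 3·5 + 1·3) = (31, 18)
w3 = Pw2 = (191, 111)
w4 = Pw3 = (1177, 684)
Ratio at component: 1177 / 191 = 6.16230

6.16230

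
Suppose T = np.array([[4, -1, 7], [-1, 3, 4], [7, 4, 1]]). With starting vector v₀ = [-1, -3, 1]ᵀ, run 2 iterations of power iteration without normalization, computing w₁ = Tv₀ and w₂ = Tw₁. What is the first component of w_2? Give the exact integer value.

-98

w1 = Tv₀ = (6, -4, -18)
w2 = Tw1 = (-98, -90, 8)
The requested component of w2 is -98.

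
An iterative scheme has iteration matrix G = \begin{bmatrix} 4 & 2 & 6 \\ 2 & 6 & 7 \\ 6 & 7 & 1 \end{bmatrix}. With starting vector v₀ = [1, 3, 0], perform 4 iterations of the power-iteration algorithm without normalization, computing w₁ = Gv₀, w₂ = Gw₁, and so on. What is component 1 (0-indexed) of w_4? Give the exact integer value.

58132

w1 = Gv₀ = (4·1 + 2·3 + 6·0; 2·1 + 6·3 + 7·0; 6·1 + 7·3 + 1·0) = (10, 20, 27)
w2 = Gw1 = (4·10 + 2·20 + 6·27; 2·10 + 6·20 + 7·27; 6·10 + 7·20 + 1·27) = (242, 329, 227)
w3 = Gw2 = (2988, 4047, 3982)
w4 = Gw3 = (43938, 58132, 50239)
The requested component of w4 is 58132.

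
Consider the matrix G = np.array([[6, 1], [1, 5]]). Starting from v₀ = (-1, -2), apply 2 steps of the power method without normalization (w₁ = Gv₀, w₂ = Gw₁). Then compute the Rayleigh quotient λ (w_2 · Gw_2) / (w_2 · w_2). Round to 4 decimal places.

6.4651

w1 = Gv₀ = (6·(-1) + 1·(-2); 1·(-1) + 5·(-2)) = (-8, -11)
w2 = Gw1 = (6·(-8) + 1·(-11); 1·(-8) + 5·(-11)) = (-59, -63)
Gw2 = (-417, -374)
w2·Gw2 = (-59)·(-417) + (-63)·(-374) = 48165; w2·w2 = (-59)·(-59) + (-63)·(-63) = 7450
λ ≈ 48165/7450 = 6.4651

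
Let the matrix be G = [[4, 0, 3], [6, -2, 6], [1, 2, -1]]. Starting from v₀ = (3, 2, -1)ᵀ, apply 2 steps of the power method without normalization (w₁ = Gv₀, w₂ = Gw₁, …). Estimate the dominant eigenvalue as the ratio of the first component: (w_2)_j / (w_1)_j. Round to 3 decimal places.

λ ≈ 6.667

w1 = Gv₀ = (9, 8, 8)
w2 = Gw1 = (60, 86, 17)
Ratio at component: 60 / 9 = 6.667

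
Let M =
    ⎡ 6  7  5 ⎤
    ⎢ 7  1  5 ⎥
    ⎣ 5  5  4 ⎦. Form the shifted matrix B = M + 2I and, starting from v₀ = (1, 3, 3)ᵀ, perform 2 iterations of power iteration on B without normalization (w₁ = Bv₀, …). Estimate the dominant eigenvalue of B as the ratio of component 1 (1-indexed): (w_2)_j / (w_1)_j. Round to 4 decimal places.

B = M + 2I has rows (8, 7, 5); (7, 3, 5); (5, 5, 6)
w1 = Bv₀ = (8·1 + 7·3 + 5·3; 7·1 + 3·3 + 5·3; 5·1 + 5·3 + 6·3) = (44, 31, 38)
w2 = Bw1 = (8·44 + 7·31 + 5·38; 7·44 + 3·31 + 5·38; 5·44 + 5·31 + 6·38) = (759, 591, 603)
Ratio: 759/44 = 17.2500

17.2500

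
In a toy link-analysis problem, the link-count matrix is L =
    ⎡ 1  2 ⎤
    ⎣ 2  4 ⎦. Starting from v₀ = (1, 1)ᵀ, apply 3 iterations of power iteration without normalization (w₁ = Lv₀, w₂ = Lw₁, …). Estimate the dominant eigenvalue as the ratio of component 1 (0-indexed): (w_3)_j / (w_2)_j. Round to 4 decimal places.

5.0000

w1 = Lv₀ = (3, 6)
w2 = Lw1 = (15, 30)
w3 = Lw2 = (75, 150)
Ratio at component: 150 / 30 = 5.0000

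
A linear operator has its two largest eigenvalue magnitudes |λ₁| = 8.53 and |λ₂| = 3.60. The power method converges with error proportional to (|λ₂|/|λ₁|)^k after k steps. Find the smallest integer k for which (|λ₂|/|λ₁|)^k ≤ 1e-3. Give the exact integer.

9

|λ₂/λ₁| = 3.60/8.53 = 0.42204
Need k ≥ ln(1e-3) / ln(0.42204) = -6.9078 / -0.8627 ≈ 8.008
Smallest integer k satisfying the bound: 9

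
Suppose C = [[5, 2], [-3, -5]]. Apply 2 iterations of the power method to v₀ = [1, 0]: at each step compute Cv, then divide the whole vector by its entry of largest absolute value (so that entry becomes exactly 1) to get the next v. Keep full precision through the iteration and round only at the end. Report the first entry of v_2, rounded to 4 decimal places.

1.0000

Cv0 = (5.00000, -3.00000); divide by 5.00000 → v1 = (1.00000, -0.60000)
Cv1 = (3.80000, 0.00000); divide by 3.80000 → v2 = (1.00000, 0.00000)
Requested entry of v2: 19/19 = 1.0000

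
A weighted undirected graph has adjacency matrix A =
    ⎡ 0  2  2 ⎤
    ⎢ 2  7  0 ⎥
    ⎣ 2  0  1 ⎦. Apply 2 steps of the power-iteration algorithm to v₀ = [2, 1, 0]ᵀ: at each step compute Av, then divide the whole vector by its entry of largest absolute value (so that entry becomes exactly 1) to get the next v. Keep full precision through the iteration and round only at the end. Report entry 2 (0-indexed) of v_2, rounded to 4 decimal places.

Av0 = (2.00000, 11.00000, 4.00000); divide by 11.00000 → v1 = (0.18182, 1.00000, 0.36364)
Av1 = (2.72727, 7.36364, 0.72727); divide by 7.36364 → v2 = (0.37037, 1.00000, 0.09877)
Requested entry of v2: 8/81 = 0.0988

0.0988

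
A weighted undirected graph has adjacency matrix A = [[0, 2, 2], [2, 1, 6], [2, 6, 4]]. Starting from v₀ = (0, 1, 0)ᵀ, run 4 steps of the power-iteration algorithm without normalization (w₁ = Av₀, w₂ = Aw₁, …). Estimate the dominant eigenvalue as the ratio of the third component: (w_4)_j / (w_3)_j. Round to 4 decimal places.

w1 = Av₀ = (0·0 + 2·1 + 2·0; 2·0 + 1·1 + 6·0; 2·0 + 6·1 + 4·0) = (2, 1, 6)
w2 = Aw1 = (0·2 + 2·1 + 2·6; 2·2 + 1·1 + 6·6; 2·2 + 6·1 + 4·6) = (14, 41, 34)
w3 = Aw2 = (150, 273, 410)
w4 = Aw3 = (1366, 3033, 3578)
Ratio at component: 3578 / 410 = 8.7268

8.7268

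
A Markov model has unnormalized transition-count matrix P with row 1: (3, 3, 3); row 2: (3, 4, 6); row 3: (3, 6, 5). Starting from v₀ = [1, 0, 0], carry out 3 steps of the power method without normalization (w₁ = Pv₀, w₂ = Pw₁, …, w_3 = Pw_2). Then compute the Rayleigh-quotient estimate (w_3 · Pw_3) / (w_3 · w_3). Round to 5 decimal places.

12.42727

w1 = Pv₀ = (3·1 + 3·0 + 3·0; 3·1 + 4·0 + 6·0; 3·1 + 6·0 + 5·0) = (3, 3, 3)
w2 = Pw1 = (3·3 + 3·3 + 3·3; 3·3 + 4·3 + 6·3; 3·3 + 6·3 + 5·3) = (27, 39, 42)
w3 = Pw2 = (324, 489, 525)
Pw3 = (4014, 6078, 6531)
w3·Pw3 = 324·4014 + 489·6078 + 525·6531 = 7701453; w3·w3 = 324·324 + 489·489 + 525·525 = 619722
λ ≈ 7701453/619722 = 12.42727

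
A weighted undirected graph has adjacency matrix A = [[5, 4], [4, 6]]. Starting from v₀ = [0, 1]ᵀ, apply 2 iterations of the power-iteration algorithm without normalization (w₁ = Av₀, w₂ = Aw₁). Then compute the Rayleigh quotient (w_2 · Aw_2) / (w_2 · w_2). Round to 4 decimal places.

9.5276

w1 = Av₀ = (4, 6)
w2 = Aw1 = (44, 52)
Aw2 = (428, 488)
w2·Aw2 = 44·428 + 52·488 = 44208; w2·w2 = 44·44 + 52·52 = 4640
λ ≈ 44208/4640 = 9.5276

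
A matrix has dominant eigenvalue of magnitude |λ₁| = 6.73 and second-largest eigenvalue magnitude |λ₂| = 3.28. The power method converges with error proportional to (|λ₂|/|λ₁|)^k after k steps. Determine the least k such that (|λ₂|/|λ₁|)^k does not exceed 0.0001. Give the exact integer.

|λ₂/λ₁| = 3.28/6.73 = 0.48737
Need k ≥ ln(0.0001) / ln(0.48737) = -9.2103 / -0.7187 ≈ 12.815
Smallest integer k satisfying the bound: 13

13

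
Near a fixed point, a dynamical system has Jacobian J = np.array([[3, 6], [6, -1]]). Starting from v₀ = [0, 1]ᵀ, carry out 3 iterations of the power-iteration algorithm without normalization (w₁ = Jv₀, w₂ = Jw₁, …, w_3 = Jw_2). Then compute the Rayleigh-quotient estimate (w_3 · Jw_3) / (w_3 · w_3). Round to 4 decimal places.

w1 = Jv₀ = (3·0 + 6·1; 6·0 + (-1)·1) = (6, -1)
w2 = Jw1 = (3·6 + 6·(-1); 6·6 + (-1)·(-1)) = (12, 37)
w3 = Jw2 = (258, 35)
Jw3 = (984, 1513)
w3·Jw3 = 258·984 + 35·1513 = 306827; w3·w3 = 258·258 + 35·35 = 67789
λ ≈ 306827/67789 = 4.5262

4.5262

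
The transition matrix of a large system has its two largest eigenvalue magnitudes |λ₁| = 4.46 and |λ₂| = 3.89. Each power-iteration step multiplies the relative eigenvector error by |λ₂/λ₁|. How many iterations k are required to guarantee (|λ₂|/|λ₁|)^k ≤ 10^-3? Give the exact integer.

51

|λ₂/λ₁| = 3.89/4.46 = 0.87220
Need k ≥ ln(10^-3) / ln(0.87220) = -6.9078 / -0.1367 ≈ 50.518
Smallest integer k satisfying the bound: 51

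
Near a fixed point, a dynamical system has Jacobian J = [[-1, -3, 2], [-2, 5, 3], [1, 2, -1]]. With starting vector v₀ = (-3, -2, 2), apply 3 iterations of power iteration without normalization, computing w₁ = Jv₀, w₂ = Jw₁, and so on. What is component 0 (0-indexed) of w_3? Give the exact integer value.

218

w1 = Jv₀ = (13, 2, -9)
w2 = Jw1 = (-37, -43, 26)
w3 = Jw2 = (218, -63, -149)
The requested component of w3 is 218.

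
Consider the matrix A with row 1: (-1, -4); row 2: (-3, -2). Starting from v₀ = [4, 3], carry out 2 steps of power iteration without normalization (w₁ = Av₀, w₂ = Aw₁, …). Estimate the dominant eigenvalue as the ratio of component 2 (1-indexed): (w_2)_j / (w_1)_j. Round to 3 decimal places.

λ ≈ -4.667

w1 = Av₀ = (-16, -18)
w2 = Aw1 = (88, 84)
Ratio at component: 84 / -18 = -4.667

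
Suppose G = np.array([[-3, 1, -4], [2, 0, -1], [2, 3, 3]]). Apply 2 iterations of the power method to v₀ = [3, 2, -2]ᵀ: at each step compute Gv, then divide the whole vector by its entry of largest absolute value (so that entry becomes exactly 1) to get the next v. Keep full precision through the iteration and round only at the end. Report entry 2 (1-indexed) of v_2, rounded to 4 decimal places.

-0.0909

Gv0 = (1.00000, 8.00000, 6.00000); divide by 8.00000 → v1 = (0.12500, 1.00000, 0.75000)
Gv1 = (-2.37500, -0.50000, 5.50000); divide by 5.50000 → v2 = (-0.43182, -0.09091, 1.00000)
Requested entry of v2: -4/44 = -0.0909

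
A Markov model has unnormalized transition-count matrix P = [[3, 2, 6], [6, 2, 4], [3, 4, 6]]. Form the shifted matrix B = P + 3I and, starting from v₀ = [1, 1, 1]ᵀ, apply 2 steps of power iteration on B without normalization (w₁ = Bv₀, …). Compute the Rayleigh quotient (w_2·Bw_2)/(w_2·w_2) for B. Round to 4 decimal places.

μ ≈ 15.1371

B = P + 3I has rows (6, 2, 6); (6, 5, 4); (3, 4, 9)
w1 = Bv₀ = (14, 15, 16)
w2 = Bw1 = (210, 223, 246)
Bw2 = (3182, 3359, 3736)
w2·Bw2 = 2336333; w2·w2 = 154345; μ ≈ 2336333/154345 = 15.1371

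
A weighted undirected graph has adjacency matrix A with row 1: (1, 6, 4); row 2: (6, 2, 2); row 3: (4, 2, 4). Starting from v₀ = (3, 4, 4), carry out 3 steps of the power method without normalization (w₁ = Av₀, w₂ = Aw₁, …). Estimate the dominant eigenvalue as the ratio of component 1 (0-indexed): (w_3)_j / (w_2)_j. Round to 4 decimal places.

9.8241

w1 = Av₀ = (1·3 + 6·4 + 4·4; 6·3 + 2·4 + 2·4; 4·3 + 2·4 + 4·4) = (43, 34, 36)
w2 = Aw1 = (1·43 + 6·34 + 4·36; 6·43 + 2·34 + 2·36; 4·43 + 2·34 + 4·36) = (391, 398, 384)
w3 = Aw2 = (4315, 3910, 3896)
Ratio at component: 3910 / 398 = 9.8241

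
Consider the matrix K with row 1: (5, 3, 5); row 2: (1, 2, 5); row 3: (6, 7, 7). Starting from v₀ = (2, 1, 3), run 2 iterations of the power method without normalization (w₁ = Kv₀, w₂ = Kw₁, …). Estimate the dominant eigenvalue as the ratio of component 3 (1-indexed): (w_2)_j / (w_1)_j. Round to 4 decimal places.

w1 = Kv₀ = (5·2 + 3·1 + 5·3; 1·2 + 2·1 + 5·3; 6·2 + 7·1 + 7·3) = (28, 19, 40)
w2 = Kw1 = (5·28 + 3·19 + 5·40; 1·28 + 2·19 + 5·40; 6·28 + 7·19 + 7·40) = (397, 266, 581)
Ratio at component: 581 / 40 = 14.5250

λ ≈ 14.5250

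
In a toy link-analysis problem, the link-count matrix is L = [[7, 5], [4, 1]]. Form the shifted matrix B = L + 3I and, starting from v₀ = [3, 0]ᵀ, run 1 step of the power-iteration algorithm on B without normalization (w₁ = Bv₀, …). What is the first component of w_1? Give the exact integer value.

B = L + 3I has rows (10, 5); (4, 4)
w1 = Bv₀ = (30, 12)
Requested component of w1: 30

30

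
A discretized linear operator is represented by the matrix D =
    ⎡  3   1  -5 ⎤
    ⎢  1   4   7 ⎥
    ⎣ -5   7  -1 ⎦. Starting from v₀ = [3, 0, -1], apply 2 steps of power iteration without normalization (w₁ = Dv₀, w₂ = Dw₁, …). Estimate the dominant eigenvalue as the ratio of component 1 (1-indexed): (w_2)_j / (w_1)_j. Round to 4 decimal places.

w1 = Dv₀ = (3·3 + 1·0 + (-5)·(-1); 1·3 + 4·0 + 7·(-1); (-5)·3 + 7·0 + (-1)·(-1)) = (14, -4, -14)
w2 = Dw1 = (3·14 + 1·(-4) + (-5)·(-14); 1·14 + 4·(-4) + 7·(-14); (-5)·14 + 7·(-4) + (-1)·(-14)) = (108, -100, -84)
Ratio at component: 108 / 14 = 7.7143

λ ≈ 7.7143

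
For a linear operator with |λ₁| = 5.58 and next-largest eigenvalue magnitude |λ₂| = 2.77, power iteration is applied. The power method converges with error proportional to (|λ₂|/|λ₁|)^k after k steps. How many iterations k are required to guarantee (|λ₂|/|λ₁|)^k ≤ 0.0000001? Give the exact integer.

|λ₂/λ₁| = 2.77/5.58 = 0.49642
Need k ≥ ln(0.0000001) / ln(0.49642) = -16.1181 / -0.7003 ≈ 23.015
Smallest integer k satisfying the bound: 24

24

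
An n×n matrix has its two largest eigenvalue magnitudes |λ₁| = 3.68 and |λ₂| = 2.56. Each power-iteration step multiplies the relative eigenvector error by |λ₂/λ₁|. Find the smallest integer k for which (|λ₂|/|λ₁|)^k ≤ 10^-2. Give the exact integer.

13

|λ₂/λ₁| = 2.56/3.68 = 0.69565
Need k ≥ ln(10^-2) / ln(0.69565) = -4.6052 / -0.3629 ≈ 12.690
Smallest integer k satisfying the bound: 13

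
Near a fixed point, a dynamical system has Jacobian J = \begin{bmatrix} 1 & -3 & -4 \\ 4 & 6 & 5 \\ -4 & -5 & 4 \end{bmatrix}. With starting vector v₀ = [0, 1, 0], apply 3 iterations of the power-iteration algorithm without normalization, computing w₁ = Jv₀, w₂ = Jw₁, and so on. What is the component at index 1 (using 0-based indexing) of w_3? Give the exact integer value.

w1 = Jv₀ = (1·0 + (-3)·1 + (-4)·0; 4·0 + 6·1 + 5·0; (-4)·0 + (-5)·1 + 4·0) = (-3, 6, -5)
w2 = Jw1 = (1·(-3) + (-3)·6 + (-4)·(-5); 4·(-3) + 6·6 + 5·(-5); (-4)·(-3) + (-5)·6 + 4·(-5)) = (-1, -1, -38)
w3 = Jw2 = (154, -200, -143)
The requested component of w3 is -200.

-200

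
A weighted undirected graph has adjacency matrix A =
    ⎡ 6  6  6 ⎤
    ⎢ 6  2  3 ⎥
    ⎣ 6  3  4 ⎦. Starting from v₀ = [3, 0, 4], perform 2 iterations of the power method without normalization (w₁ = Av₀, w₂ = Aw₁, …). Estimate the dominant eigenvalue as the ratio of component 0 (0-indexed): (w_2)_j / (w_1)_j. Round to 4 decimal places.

w1 = Av₀ = (42, 30, 34)
w2 = Aw1 = (636, 414, 478)
Ratio at component: 636 / 42 = 15.1429

15.1429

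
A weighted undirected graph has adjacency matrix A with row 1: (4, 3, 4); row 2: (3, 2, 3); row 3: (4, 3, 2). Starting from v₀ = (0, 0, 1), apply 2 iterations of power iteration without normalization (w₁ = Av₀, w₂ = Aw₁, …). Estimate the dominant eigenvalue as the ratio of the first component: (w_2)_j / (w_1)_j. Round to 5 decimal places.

λ ≈ 8.25000

w1 = Av₀ = (4·0 + 3·0 + 4·1; 3·0 + 2·0 + 3·1; 4·0 + 3·0 + 2·1) = (4, 3, 2)
w2 = Aw1 = (4·4 + 3·3 + 4·2; 3·4 + 2·3 + 3·2; 4·4 + 3·3 + 2·2) = (33, 24, 29)
Ratio at component: 33 / 4 = 8.25000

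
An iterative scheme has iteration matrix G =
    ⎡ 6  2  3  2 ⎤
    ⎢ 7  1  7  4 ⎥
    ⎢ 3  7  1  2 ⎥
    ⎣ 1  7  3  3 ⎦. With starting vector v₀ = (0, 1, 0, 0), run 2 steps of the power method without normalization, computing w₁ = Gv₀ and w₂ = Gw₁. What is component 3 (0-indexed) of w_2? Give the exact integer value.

w1 = Gv₀ = (2, 1, 7, 7)
w2 = Gw1 = (49, 92, 34, 51)
The requested component of w2 is 51.

51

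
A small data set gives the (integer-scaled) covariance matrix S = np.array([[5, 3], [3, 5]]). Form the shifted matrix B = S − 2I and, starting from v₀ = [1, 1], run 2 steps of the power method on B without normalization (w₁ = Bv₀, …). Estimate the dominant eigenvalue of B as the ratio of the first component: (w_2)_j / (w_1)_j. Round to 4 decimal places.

B = S − 2I has rows (3, 3); (3, 3)
w1 = Bv₀ = (3·1 + 3·1; 3·1 + 3·1) = (6, 6)
w2 = Bw1 = (3·6 + 3·6; 3·6 + 3·6) = (36, 36)
Ratio: 36/6 = 6.0000

μ ≈ 6.0000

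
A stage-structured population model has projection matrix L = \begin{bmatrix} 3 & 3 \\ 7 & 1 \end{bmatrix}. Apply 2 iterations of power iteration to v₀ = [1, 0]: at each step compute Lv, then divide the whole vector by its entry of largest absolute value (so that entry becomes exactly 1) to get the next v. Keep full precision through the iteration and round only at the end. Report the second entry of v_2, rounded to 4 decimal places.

0.9333

Lv0 = (3.00000, 7.00000); divide by 7.00000 → v1 = (0.42857, 1.00000)
Lv1 = (4.28571, 4.00000); divide by 4.28571 → v2 = (1.00000, 0.93333)
Requested entry of v2: 28/30 = 0.9333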